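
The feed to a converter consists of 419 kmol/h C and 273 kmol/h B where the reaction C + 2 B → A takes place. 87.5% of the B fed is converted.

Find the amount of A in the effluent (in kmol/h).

119 kmol/h

B reacted = 0.875 × 273 = 238.9 kmol/h; ν_B = −2, so ξ = 238.9/2 = 119.4 kmol/h.
Outlet amounts (n = n₀ + ν ξ):
  C: 419 − 1(119.4) = 299.6
  B: 273 − 2(119.4) = 34.12
  A: 0 + 1(119.4) = 119.4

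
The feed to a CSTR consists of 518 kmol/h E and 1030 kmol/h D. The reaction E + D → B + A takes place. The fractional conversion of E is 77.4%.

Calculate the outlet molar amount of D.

629 kmol/h

E reacted = 0.774 × 518 = 400.9 kmol/h; ν_E = −1, so ξ = 400.9/1 = 400.9 kmol/h.
Outlet amounts (n = n₀ + ν ξ):
  E: 518 − 1(400.9) = 117.1
  D: 1030 − 1(400.9) = 629.1
  B: 0 + 1(400.9) = 400.9
  A: 0 + 1(400.9) = 400.9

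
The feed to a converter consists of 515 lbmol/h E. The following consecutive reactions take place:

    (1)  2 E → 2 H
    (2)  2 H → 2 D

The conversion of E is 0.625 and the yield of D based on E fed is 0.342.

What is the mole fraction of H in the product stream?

0.283

Conversion of E: E consumed = 2ξ₁ = 0.625 × 515 → ξ₁ = 160.9 lbmol/h.
Yield of D: 2ξ₂ / 515 = 0.342 → ξ₂ = 88.07 lbmol/h.
Outlet amounts (n = n₀ + Σ ν·ξ):
  E: 515 − 2(160.9) = 193.1
  H: 0 + 2(160.9) − 2(88.07) = 145.7
  D: 0 + 2(88.07) = 176.1
Total out = 515 lbmol/h; y_H = 145.7 / 515 = 0.283.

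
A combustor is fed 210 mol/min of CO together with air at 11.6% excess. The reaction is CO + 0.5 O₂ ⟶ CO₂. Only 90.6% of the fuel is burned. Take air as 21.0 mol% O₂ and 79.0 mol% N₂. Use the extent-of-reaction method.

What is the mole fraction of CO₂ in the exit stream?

Stoichiometric O₂ = 0.5 × 210 = 105 mol/min; O₂ fed = 105 × 1.116 = 117.2 mol/min.
N₂ fed = 117.2 × 79/21 = 440.8 mol/min.
Fuel reacted = 0.906 × 210 → ξ = 190.3 mol/min.
Outlet (n = n₀ + ν ξ):
  CO: 210 − 1(190.3) = 19.74
  O₂: 117.2 − 0.5(190.3) = 22.05
  N₂: 440.8 (inert)
  CO₂: 0 + 1(190.3) = 190.3
Total out = 672.9 mol/min; y_CO₂ = 190.3 / 672.9 = 0.2828.

0.283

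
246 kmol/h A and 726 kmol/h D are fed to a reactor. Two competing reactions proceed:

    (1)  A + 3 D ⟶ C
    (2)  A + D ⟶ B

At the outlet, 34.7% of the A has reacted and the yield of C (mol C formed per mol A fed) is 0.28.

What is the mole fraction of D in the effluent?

0.672

Yield of C: 1ξ₁ / 246 = 0.28 → ξ₁ = 68.88 kmol/h.
Conversion of A: 1ξ₁ + 1ξ₂ = 0.347 × 246 = 85.36 → ξ₂ = 16.48 kmol/h.
Outlet amounts (n = n₀ + Σ ν·ξ):
  A: 246 − 1(68.88) − 1(16.48) = 160.6
  D: 726 − 3(68.88) − 1(16.48) = 502.9
  C: 0 + 1(68.88) = 68.88
  B: 0 + 1(16.48) = 16.48
Total out = 748.9 kmol/h; y_D = 502.9 / 748.9 = 0.6715.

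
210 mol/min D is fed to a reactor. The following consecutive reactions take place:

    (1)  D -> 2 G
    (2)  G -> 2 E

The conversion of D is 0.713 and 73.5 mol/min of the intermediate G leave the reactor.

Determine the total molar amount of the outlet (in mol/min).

Conversion of D: D consumed = 1ξ₁ = 0.713 × 210 → ξ₁ = 149.7 mol/min.
G balance: n_G = 0 + 2ξ₁ − 1ξ₂ = 73.5 → ξ₂ = (2·149.7 − 73.5)/1 = 226 mol/min.
Outlet amounts (n = n₀ + Σ ν·ξ):
  D: 210 − 1(149.7) = 60.27
  G: 0 + 2(149.7) − 1(226) = 73.5
  E: 0 + 2(226) = 451.9
Total out = 60.27 + 73.5 + 451.9 = 585.7 mol/min.

586 mol/min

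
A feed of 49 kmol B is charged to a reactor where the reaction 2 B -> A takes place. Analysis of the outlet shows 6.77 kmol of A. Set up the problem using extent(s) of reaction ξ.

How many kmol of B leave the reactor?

For A: n = n₀ + 1ξ → 6.77 = 0 + 1ξ, giving ξ = 6.77 kmol.
Outlet amounts (n = n₀ + ν ξ):
  B: 49 − 2(6.77) = 35.46
  A: 0 + 1(6.77) = 6.77

35.5 kmol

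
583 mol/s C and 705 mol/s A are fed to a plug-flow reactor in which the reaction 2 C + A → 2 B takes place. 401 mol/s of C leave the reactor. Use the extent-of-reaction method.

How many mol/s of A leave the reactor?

For C: n = n₀ − 2ξ → 401 = 583 − 2ξ, giving ξ = 91 mol/s.
Outlet amounts (n = n₀ + ν ξ):
  C: 583 − 2(91) = 401
  A: 705 − 1(91) = 614
  B: 0 + 2(91) = 182

614 mol/s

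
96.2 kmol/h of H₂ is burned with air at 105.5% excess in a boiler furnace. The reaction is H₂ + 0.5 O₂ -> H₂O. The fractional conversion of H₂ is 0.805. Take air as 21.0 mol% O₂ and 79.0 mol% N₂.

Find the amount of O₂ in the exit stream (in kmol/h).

60.1 kmol/h

Stoichiometric O₂ = 0.5 × 96.2 = 48.1 kmol/h; O₂ fed = 48.1 × 2.055 = 98.85 kmol/h.
N₂ fed = 98.85 × 79/21 = 371.8 kmol/h.
Fuel reacted = 0.805 × 96.2 → ξ = 77.44 kmol/h.
Outlet (n = n₀ + ν ξ):
  H₂: 96.2 − 1(77.44) = 18.76
  O₂: 98.85 − 0.5(77.44) = 60.12
  N₂: 371.8 (inert)
  H₂O: 0 + 1(77.44) = 77.44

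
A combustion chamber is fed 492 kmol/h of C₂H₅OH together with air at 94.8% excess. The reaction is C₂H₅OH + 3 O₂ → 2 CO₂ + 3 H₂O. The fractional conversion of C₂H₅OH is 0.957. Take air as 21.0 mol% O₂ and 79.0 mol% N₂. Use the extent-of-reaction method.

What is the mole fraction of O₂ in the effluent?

0.0998

Stoichiometric O₂ = 3 × 492 = 1476 kmol/h; O₂ fed = 1476 × 1.948 = 2875 kmol/h.
N₂ fed = 2875 × 79/21 = 10820 kmol/h.
Fuel reacted = 0.957 × 492 → ξ = 470.8 kmol/h.
Outlet (n = n₀ + ν ξ):
  C₂H₅OH: 492 − 1(470.8) = 21.16
  O₂: 2875 − 3(470.8) = 1463
  N₂: 10820 (inert)
  CO₂: 0 + 2(470.8) = 941.7
  H₂O: 0 + 3(470.8) = 1413
Total out = 14650 kmol/h; y_O₂ = 1463 / 14650 = 0.09981.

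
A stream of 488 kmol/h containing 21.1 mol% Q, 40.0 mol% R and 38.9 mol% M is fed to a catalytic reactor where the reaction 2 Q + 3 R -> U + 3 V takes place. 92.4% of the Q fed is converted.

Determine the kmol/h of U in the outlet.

Q reacted = 0.924 × 103 = 95.14 kmol/h; ν_Q = −2, so ξ = 95.14/2 = 47.57 kmol/h.
Outlet amounts (n = n₀ + ν ξ):
  Q: 103 − 2(47.57) = 7.826
  R: 195.2 − 3(47.57) = 52.49
  U: 0 + 1(47.57) = 47.57
  V: 0 + 3(47.57) = 142.7
  M: 189.8 (inert)

47.6 kmol/h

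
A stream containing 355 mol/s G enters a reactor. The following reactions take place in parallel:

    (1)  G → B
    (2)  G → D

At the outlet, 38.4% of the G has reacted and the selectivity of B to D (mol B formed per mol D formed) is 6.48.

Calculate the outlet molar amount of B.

118 mol/s

Conversion of G: G consumed = 0.384 × 355 = 136.3 mol/s = 1ξ₁ + 1ξ₂.
Selectivity: 1ξ₁ / (1ξ₂) = 6.48 → ξ₁ = 6.48 ξ₂.
Substitute: (1·6.48 + 1) ξ₂ = 136.3 → ξ₂ = 18.22 mol/s, ξ₁ = 118.1 mol/s.
Outlet amounts (n = n₀ + Σ ν·ξ):
  G: 355 − 1(118.1) − 1(18.22) = 218.7
  B: 0 + 1(118.1) = 118.1
  D: 0 + 1(18.22) = 18.22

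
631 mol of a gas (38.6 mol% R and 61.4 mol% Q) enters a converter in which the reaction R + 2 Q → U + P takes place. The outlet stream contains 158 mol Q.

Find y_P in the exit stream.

0.222

For Q: n = n₀ − 2ξ → 158 = 387.4 − 2ξ, giving ξ = 114.7 mol.
Outlet amounts (n = n₀ + ν ξ):
  R: 243.6 − 1(114.7) = 128.8
  Q: 387.4 − 2(114.7) = 158
  U: 0 + 1(114.7) = 114.7
  P: 0 + 1(114.7) = 114.7
Total out = 516.3 mol; y_P = 114.7 / 516.3 = 0.2222.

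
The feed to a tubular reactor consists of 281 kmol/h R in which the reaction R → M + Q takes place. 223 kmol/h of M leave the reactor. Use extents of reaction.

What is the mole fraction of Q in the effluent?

0.442

For M: n = n₀ + 1ξ → 223 = 0 + 1ξ, giving ξ = 223 kmol/h.
Outlet amounts (n = n₀ + ν ξ):
  R: 281 − 1(223) = 58
  M: 0 + 1(223) = 223
  Q: 0 + 1(223) = 223
Total out = 504 kmol/h; y_Q = 223 / 504 = 0.4425.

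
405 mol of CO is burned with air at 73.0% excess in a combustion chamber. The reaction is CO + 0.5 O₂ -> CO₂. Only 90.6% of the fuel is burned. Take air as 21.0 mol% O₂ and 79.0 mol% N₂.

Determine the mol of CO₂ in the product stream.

367 mol

Stoichiometric O₂ = 0.5 × 405 = 202.5 mol; O₂ fed = 202.5 × 1.730 = 350.3 mol.
N₂ fed = 350.3 × 79/21 = 1318 mol.
Fuel reacted = 0.906 × 405 → ξ = 366.9 mol.
Outlet (n = n₀ + ν ξ):
  CO: 405 − 1(366.9) = 38.07
  O₂: 350.3 − 0.5(366.9) = 166.9
  N₂: 1318 (inert)
  CO₂: 0 + 1(366.9) = 366.9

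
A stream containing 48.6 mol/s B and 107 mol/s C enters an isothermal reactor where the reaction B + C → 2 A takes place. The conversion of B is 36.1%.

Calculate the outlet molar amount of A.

B reacted = 0.361 × 48.6 = 17.54 mol/s; ν_B = −1, so ξ = 17.54/1 = 17.54 mol/s.
Outlet amounts (n = n₀ + ν ξ):
  B: 48.6 − 1(17.54) = 31.06
  C: 107 − 1(17.54) = 89.46
  A: 0 + 2(17.54) = 35.09

35.1 mol/s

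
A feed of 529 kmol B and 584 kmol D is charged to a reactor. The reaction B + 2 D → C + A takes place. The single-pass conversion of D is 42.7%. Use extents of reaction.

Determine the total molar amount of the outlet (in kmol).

988 kmol

D reacted = 0.427 × 584 = 249.4 kmol; ν_D = −2, so ξ = 249.4/2 = 124.7 kmol.
Outlet amounts (n = n₀ + ν ξ):
  B: 529 − 1(124.7) = 404.3
  D: 584 − 2(124.7) = 334.6
  C: 0 + 1(124.7) = 124.7
  A: 0 + 1(124.7) = 124.7
Total out = 404.3 + 334.6 + 124.7 + 124.7 = 988.3 kmol.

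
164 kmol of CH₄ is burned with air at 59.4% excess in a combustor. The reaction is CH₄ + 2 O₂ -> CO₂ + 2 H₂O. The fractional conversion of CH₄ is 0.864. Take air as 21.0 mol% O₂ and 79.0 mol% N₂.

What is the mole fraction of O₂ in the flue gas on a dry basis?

0.101

Stoichiometric O₂ = 2 × 164 = 328 kmol; O₂ fed = 328 × 1.594 = 522.8 kmol.
N₂ fed = 522.8 × 79/21 = 1967 kmol.
Fuel reacted = 0.864 × 164 → ξ = 141.7 kmol.
Outlet (n = n₀ + ν ξ):
  CH₄: 164 − 1(141.7) = 22.3
  O₂: 522.8 − 2(141.7) = 239.4
  N₂: 1967 (inert)
  CO₂: 0 + 1(141.7) = 141.7
  H₂O: 0 + 2(141.7) = 283.4
Dry total = 2370 kmol; y_O₂ (dry) = 239.4 / 2370 = 0.101.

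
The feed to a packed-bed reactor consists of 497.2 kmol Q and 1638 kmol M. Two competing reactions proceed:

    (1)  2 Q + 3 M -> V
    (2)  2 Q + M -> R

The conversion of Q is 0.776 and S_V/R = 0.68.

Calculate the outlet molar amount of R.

115 kmol

Conversion of Q: Q consumed = 0.776 × 497.2 = 385.8 kmol = 2ξ₁ + 2ξ₂.
Selectivity: 1ξ₁ / (1ξ₂) = 0.68 → ξ₁ = 0.68 ξ₂.
Substitute: (2·0.68 + 2) ξ₂ = 385.8 → ξ₂ = 114.8 kmol, ξ₁ = 78.08 kmol.
Outlet amounts (n = n₀ + Σ ν·ξ):
  Q: 497.2 − 2(78.08) − 2(114.8) = 111.4
  M: 1638 − 3(78.08) − 1(114.8) = 1289
  V: 0 + 1(78.08) = 78.08
  R: 0 + 1(114.8) = 114.8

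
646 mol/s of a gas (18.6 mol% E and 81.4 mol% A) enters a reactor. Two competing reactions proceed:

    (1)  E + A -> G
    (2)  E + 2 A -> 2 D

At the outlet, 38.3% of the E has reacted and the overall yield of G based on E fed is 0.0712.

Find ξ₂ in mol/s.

Yield of G: 1ξ₁ / 120.2 = 0.0712 → ξ₁ = 8.555 mol/s.
Conversion of E: 1ξ₁ + 1ξ₂ = 0.383 × 120.2 = 46.02 → ξ₂ = 37.46 mol/s.
Outlet amounts (n = n₀ + Σ ν·ξ):
  E: 120.2 − 1(8.555) − 1(37.46) = 74.14
  A: 525.8 − 1(8.555) − 2(37.46) = 442.4
  G: 0 + 1(8.555) = 8.555
  D: 0 + 2(37.46) = 74.93

ξ₂ = 37.5 mol/s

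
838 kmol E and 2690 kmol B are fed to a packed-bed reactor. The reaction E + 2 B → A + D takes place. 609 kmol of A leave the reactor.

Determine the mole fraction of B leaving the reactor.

For A: n = n₀ + 1ξ → 609 = 0 + 1ξ, giving ξ = 609 kmol.
Outlet amounts (n = n₀ + ν ξ):
  E: 838 − 1(609) = 229
  B: 2690 − 2(609) = 1472
  A: 0 + 1(609) = 609
  D: 0 + 1(609) = 609
Total out = 2919 kmol; y_B = 1472 / 2919 = 0.5043.

0.504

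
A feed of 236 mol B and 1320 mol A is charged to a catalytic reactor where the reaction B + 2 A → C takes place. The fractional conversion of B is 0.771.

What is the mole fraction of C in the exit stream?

0.153

B reacted = 0.771 × 236 = 182 mol; ν_B = −1, so ξ = 182/1 = 182 mol.
Outlet amounts (n = n₀ + ν ξ):
  B: 236 − 1(182) = 54.04
  A: 1320 − 2(182) = 956.1
  C: 0 + 1(182) = 182
Total out = 1192 mol; y_C = 182 / 1192 = 0.1526.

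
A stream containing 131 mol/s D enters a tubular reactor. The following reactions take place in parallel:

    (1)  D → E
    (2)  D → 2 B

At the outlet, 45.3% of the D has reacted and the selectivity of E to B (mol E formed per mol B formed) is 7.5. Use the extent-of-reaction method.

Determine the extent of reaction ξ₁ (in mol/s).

Conversion of D: D consumed = 0.453 × 131 = 59.34 mol/s = 1ξ₁ + 1ξ₂.
Selectivity: 1ξ₁ / (2ξ₂) = 7.5 → ξ₁ = 15 ξ₂.
Substitute: (1·15 + 1) ξ₂ = 59.34 → ξ₂ = 3.709 mol/s, ξ₁ = 55.63 mol/s.
Outlet amounts (n = n₀ + Σ ν·ξ):
  D: 131 − 1(55.63) − 1(3.709) = 71.66
  E: 0 + 1(55.63) = 55.63
  B: 0 + 2(3.709) = 7.418

ξ₁ = 55.6 mol/s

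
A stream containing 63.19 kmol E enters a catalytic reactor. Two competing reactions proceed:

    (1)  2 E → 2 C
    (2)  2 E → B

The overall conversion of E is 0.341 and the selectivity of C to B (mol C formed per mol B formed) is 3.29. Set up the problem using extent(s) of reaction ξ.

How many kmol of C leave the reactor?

Conversion of E: E consumed = 0.341 × 63.19 = 21.55 kmol = 2ξ₁ + 2ξ₂.
Selectivity: 2ξ₁ / (1ξ₂) = 3.29 → ξ₁ = 1.645 ξ₂.
Substitute: (2·1.645 + 2) ξ₂ = 21.55 → ξ₂ = 4.073 kmol, ξ₁ = 6.701 kmol.
Outlet amounts (n = n₀ + Σ ν·ξ):
  E: 63.19 − 2(6.701) − 2(4.073) = 41.64
  C: 0 + 2(6.701) = 13.4
  B: 0 + 1(4.073) = 4.073

13.4 kmol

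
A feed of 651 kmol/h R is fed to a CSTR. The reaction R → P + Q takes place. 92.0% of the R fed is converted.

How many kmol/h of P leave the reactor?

R reacted = 0.92 × 651 = 598.9 kmol/h; ν_R = −1, so ξ = 598.9/1 = 598.9 kmol/h.
Outlet amounts (n = n₀ + ν ξ):
  R: 651 − 1(598.9) = 52.08
  P: 0 + 1(598.9) = 598.9
  Q: 0 + 1(598.9) = 598.9

599 kmol/h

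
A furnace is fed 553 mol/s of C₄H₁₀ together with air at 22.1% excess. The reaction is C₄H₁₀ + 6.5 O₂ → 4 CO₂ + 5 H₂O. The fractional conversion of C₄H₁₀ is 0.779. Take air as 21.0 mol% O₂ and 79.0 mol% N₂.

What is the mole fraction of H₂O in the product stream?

Stoichiometric O₂ = 6.5 × 553 = 3594 mol/s; O₂ fed = 3594 × 1.221 = 4389 mol/s.
N₂ fed = 4389 × 79/21 = 16510 mol/s.
Fuel reacted = 0.779 × 553 → ξ = 430.8 mol/s.
Outlet (n = n₀ + ν ξ):
  C₄H₁₀: 553 − 1(430.8) = 122.2
  O₂: 4389 − 6.5(430.8) = 1589
  N₂: 16510 (inert)
  CO₂: 0 + 4(430.8) = 1723
  H₂O: 0 + 5(430.8) = 2154
Total out = 22100 mol/s; y_H₂O = 2154 / 22100 = 0.09747.

0.0975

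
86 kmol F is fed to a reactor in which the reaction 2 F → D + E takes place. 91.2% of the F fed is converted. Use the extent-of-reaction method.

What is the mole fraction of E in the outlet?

F reacted = 0.912 × 86 = 78.43 kmol; ν_F = −2, so ξ = 78.43/2 = 39.22 kmol.
Outlet amounts (n = n₀ + ν ξ):
  F: 86 − 2(39.22) = 7.568
  D: 0 + 1(39.22) = 39.22
  E: 0 + 1(39.22) = 39.22
Total out = 86 kmol; y_E = 39.22 / 86 = 0.456.

0.456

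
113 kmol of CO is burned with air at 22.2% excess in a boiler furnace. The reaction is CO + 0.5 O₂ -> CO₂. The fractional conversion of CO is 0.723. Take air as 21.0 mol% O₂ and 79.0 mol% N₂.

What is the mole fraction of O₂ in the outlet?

0.0703

Stoichiometric O₂ = 0.5 × 113 = 56.5 kmol; O₂ fed = 56.5 × 1.222 = 69.04 kmol.
N₂ fed = 69.04 × 79/21 = 259.7 kmol.
Fuel reacted = 0.723 × 113 → ξ = 81.7 kmol.
Outlet (n = n₀ + ν ξ):
  CO: 113 − 1(81.7) = 31.3
  O₂: 69.04 − 0.5(81.7) = 28.19
  N₂: 259.7 (inert)
  CO₂: 0 + 1(81.7) = 81.7
Total out = 400.9 kmol; y_O₂ = 28.19 / 400.9 = 0.07032.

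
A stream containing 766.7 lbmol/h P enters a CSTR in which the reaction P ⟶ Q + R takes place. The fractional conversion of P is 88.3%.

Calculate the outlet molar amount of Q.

P reacted = 0.883 × 766.7 = 677 lbmol/h; ν_P = −1, so ξ = 677/1 = 677 lbmol/h.
Outlet amounts (n = n₀ + ν ξ):
  P: 766.7 − 1(677) = 89.7
  Q: 0 + 1(677) = 677
  R: 0 + 1(677) = 677

677 lbmol/h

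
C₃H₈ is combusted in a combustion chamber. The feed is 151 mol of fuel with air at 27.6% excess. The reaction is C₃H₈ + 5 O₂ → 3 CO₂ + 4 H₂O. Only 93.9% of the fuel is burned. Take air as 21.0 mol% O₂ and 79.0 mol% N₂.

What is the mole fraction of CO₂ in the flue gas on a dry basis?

Stoichiometric O₂ = 5 × 151 = 755 mol; O₂ fed = 755 × 1.276 = 963.4 mol.
N₂ fed = 963.4 × 79/21 = 3624 mol.
Fuel reacted = 0.939 × 151 → ξ = 141.8 mol.
Outlet (n = n₀ + ν ξ):
  C₃H₈: 151 − 1(141.8) = 9.211
  O₂: 963.4 − 5(141.8) = 254.4
  N₂: 3624 (inert)
  CO₂: 0 + 3(141.8) = 425.4
  H₂O: 0 + 4(141.8) = 567.2
Dry total = 4313 mol; y_CO₂ (dry) = 425.4 / 4313 = 0.09862.

0.0986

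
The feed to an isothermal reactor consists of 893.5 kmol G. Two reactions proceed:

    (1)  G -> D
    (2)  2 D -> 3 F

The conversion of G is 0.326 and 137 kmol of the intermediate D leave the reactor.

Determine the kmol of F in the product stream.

Conversion of G: G consumed = 1ξ₁ = 0.326 × 893.5 → ξ₁ = 291.3 kmol.
D balance: n_D = 0 + 1ξ₁ − 2ξ₂ = 137 → ξ₂ = (1·291.3 − 137)/2 = 77.14 kmol.
Outlet amounts (n = n₀ + Σ ν·ξ):
  G: 893.5 − 1(291.3) = 602.2
  D: 0 + 1(291.3) − 2(77.14) = 137
  F: 0 + 3(77.14) = 231.4

231 kmol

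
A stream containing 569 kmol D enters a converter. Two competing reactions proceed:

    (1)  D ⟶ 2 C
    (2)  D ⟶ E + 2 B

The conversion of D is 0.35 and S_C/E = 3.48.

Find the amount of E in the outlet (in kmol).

Conversion of D: D consumed = 0.35 × 569 = 199.1 kmol = 1ξ₁ + 1ξ₂.
Selectivity: 2ξ₁ / (1ξ₂) = 3.48 → ξ₁ = 1.74 ξ₂.
Substitute: (1·1.74 + 1) ξ₂ = 199.1 → ξ₂ = 72.68 kmol, ξ₁ = 126.5 kmol.
Outlet amounts (n = n₀ + Σ ν·ξ):
  D: 569 − 1(126.5) − 1(72.68) = 369.9
  C: 0 + 2(126.5) = 252.9
  E: 0 + 1(72.68) = 72.68
  B: 0 + 2(72.68) = 145.4

72.7 kmol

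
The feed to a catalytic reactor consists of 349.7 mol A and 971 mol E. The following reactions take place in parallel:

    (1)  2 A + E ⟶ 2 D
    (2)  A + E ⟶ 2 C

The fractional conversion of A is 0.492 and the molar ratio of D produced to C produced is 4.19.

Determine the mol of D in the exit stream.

Conversion of A: A consumed = 0.492 × 349.7 = 172.1 mol = 2ξ₁ + 1ξ₂.
Selectivity: 2ξ₁ / (2ξ₂) = 4.19 → ξ₁ = 4.19 ξ₂.
Substitute: (2·4.19 + 1) ξ₂ = 172.1 → ξ₂ = 18.34 mol, ξ₁ = 76.85 mol.
Outlet amounts (n = n₀ + Σ ν·ξ):
  A: 349.7 − 2(76.85) − 1(18.34) = 177.6
  E: 971 − 1(76.85) − 1(18.34) = 875.8
  D: 0 + 2(76.85) = 153.7
  C: 0 + 2(18.34) = 36.68

154 mol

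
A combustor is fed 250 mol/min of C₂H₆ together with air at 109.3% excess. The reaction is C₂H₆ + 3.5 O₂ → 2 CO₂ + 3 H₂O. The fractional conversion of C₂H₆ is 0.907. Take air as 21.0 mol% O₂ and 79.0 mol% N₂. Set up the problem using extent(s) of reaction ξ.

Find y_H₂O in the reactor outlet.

0.0749

Stoichiometric O₂ = 3.5 × 250 = 875 mol/min; O₂ fed = 875 × 2.093 = 1831 mol/min.
N₂ fed = 1831 × 79/21 = 6889 mol/min.
Fuel reacted = 0.907 × 250 → ξ = 226.8 mol/min.
Outlet (n = n₀ + ν ξ):
  C₂H₆: 250 − 1(226.8) = 23.25
  O₂: 1831 − 3.5(226.8) = 1038
  N₂: 6889 (inert)
  CO₂: 0 + 2(226.8) = 453.5
  H₂O: 0 + 3(226.8) = 680.2
Total out = 9084 mol/min; y_H₂O = 680.2 / 9084 = 0.07488.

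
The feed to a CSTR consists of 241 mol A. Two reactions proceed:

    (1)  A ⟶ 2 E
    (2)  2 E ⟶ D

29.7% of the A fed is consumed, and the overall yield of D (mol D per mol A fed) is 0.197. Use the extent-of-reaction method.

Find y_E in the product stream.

0.182

Conversion of A: A consumed = 1ξ₁ = 0.297 × 241 → ξ₁ = 71.58 mol.
Yield of D: 1ξ₂ / 241 = 0.197 → ξ₂ = 47.48 mol.
Outlet amounts (n = n₀ + Σ ν·ξ):
  A: 241 − 1(71.58) = 169.4
  E: 0 + 2(71.58) − 2(47.48) = 48.2
  D: 0 + 1(47.48) = 47.48
Total out = 265.1 mol; y_E = 48.2 / 265.1 = 0.1818.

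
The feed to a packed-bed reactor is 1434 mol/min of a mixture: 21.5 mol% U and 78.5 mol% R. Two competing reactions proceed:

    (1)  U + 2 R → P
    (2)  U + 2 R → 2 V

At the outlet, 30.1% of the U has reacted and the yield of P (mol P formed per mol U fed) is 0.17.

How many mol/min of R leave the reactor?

940 mol/min

Yield of P: 1ξ₁ / 308.3 = 0.17 → ξ₁ = 52.41 mol/min.
Conversion of U: 1ξ₁ + 1ξ₂ = 0.301 × 308.3 = 92.8 → ξ₂ = 40.39 mol/min.
Outlet amounts (n = n₀ + Σ ν·ξ):
  U: 308.3 − 1(52.41) − 1(40.39) = 215.5
  R: 1126 − 2(52.41) − 2(40.39) = 940.1
  P: 0 + 1(52.41) = 52.41
  V: 0 + 2(40.39) = 80.78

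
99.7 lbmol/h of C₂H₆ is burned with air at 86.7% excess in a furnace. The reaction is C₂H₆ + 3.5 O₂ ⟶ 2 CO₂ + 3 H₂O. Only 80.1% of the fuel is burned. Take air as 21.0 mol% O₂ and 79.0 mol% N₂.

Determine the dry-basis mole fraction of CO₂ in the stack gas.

0.0532

Stoichiometric O₂ = 3.5 × 99.7 = 348.9 lbmol/h; O₂ fed = 348.9 × 1.867 = 651.5 lbmol/h.
N₂ fed = 651.5 × 79/21 = 2451 lbmol/h.
Fuel reacted = 0.801 × 99.7 → ξ = 79.86 lbmol/h.
Outlet (n = n₀ + ν ξ):
  C₂H₆: 99.7 − 1(79.86) = 19.84
  O₂: 651.5 − 3.5(79.86) = 372
  N₂: 2451 (inert)
  CO₂: 0 + 2(79.86) = 159.7
  H₂O: 0 + 3(79.86) = 239.6
Dry total = 3002 lbmol/h; y_CO₂ (dry) = 159.7 / 3002 = 0.0532.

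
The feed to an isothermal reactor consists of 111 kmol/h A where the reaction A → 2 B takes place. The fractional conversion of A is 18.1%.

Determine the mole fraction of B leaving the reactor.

0.307

A reacted = 0.181 × 111 = 20.09 kmol/h; ν_A = −1, so ξ = 20.09/1 = 20.09 kmol/h.
Outlet amounts (n = n₀ + ν ξ):
  A: 111 − 1(20.09) = 90.91
  B: 0 + 2(20.09) = 40.18
Total out = 131.1 kmol/h; y_B = 40.18 / 131.1 = 0.3065.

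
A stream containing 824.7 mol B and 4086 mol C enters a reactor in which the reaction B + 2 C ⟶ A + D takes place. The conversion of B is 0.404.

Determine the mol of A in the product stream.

B reacted = 0.404 × 824.7 = 333.2 mol; ν_B = −1, so ξ = 333.2/1 = 333.2 mol.
Outlet amounts (n = n₀ + ν ξ):
  B: 824.7 − 1(333.2) = 491.5
  C: 4086 − 2(333.2) = 3420
  A: 0 + 1(333.2) = 333.2
  D: 0 + 1(333.2) = 333.2

333 mol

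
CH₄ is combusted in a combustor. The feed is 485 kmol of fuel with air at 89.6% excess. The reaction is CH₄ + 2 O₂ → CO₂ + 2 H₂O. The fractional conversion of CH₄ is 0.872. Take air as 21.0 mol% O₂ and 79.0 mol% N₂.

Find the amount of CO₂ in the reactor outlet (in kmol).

Stoichiometric O₂ = 2 × 485 = 970 kmol; O₂ fed = 970 × 1.896 = 1839 kmol.
N₂ fed = 1839 × 79/21 = 6919 kmol.
Fuel reacted = 0.872 × 485 → ξ = 422.9 kmol.
Outlet (n = n₀ + ν ξ):
  CH₄: 485 − 1(422.9) = 62.08
  O₂: 1839 − 2(422.9) = 993.3
  N₂: 6919 (inert)
  CO₂: 0 + 1(422.9) = 422.9
  H₂O: 0 + 2(422.9) = 845.8

423 kmol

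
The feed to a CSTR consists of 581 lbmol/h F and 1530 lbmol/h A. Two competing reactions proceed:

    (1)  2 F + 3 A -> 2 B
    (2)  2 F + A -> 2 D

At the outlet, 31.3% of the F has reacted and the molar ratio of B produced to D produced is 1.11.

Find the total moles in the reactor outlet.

1920 lbmol/h

Conversion of F: F consumed = 0.313 × 581 = 181.9 lbmol/h = 2ξ₁ + 2ξ₂.
Selectivity: 2ξ₁ / (2ξ₂) = 1.11 → ξ₁ = 1.11 ξ₂.
Substitute: (2·1.11 + 2) ξ₂ = 181.9 → ξ₂ = 43.09 lbmol/h, ξ₁ = 47.83 lbmol/h.
Outlet amounts (n = n₀ + Σ ν·ξ):
  F: 581 − 2(47.83) − 2(43.09) = 399.1
  A: 1530 − 3(47.83) − 1(43.09) = 1343
  B: 0 + 2(47.83) = 95.67
  D: 0 + 2(43.09) = 86.19
Total out = 399.1 + 1343 + 95.67 + 86.19 = 1924 lbmol/h.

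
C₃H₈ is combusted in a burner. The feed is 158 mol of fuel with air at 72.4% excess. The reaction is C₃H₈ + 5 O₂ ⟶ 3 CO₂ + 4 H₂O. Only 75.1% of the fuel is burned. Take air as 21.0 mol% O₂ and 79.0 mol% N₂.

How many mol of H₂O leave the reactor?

Stoichiometric O₂ = 5 × 158 = 790 mol; O₂ fed = 790 × 1.724 = 1362 mol.
N₂ fed = 1362 × 79/21 = 5124 mol.
Fuel reacted = 0.751 × 158 → ξ = 118.7 mol.
Outlet (n = n₀ + ν ξ):
  C₃H₈: 158 − 1(118.7) = 39.34
  O₂: 1362 − 5(118.7) = 768.7
  N₂: 5124 (inert)
  CO₂: 0 + 3(118.7) = 356
  H₂O: 0 + 4(118.7) = 474.6

475 mol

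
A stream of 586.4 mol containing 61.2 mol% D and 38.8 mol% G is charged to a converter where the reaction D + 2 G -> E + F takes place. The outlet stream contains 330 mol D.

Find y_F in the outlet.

0.0518

For D: n = n₀ − 1ξ → 330 = 358.9 − 1ξ, giving ξ = 28.88 mol.
Outlet amounts (n = n₀ + ν ξ):
  D: 358.9 − 1(28.88) = 330
  G: 227.5 − 2(28.88) = 169.8
  E: 0 + 1(28.88) = 28.88
  F: 0 + 1(28.88) = 28.88
Total out = 557.5 mol; y_F = 28.88 / 557.5 = 0.05179.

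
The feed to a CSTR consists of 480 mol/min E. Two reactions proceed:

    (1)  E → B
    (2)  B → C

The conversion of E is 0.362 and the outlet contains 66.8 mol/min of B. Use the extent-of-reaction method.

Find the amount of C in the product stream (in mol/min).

Conversion of E: E consumed = 1ξ₁ = 0.362 × 480 → ξ₁ = 173.8 mol/min.
B balance: n_B = 0 + 1ξ₁ − 1ξ₂ = 66.8 → ξ₂ = (1·173.8 − 66.8)/1 = 107 mol/min.
Outlet amounts (n = n₀ + Σ ν·ξ):
  E: 480 − 1(173.8) = 306.2
  B: 0 + 1(173.8) − 1(107) = 66.8
  C: 0 + 1(107) = 107

107 mol/min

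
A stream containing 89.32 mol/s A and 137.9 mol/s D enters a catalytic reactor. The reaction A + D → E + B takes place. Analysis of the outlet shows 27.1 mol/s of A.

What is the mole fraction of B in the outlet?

0.274

For A: n = n₀ − 1ξ → 27.1 = 89.32 − 1ξ, giving ξ = 62.22 mol/s.
Outlet amounts (n = n₀ + ν ξ):
  A: 89.32 − 1(62.22) = 27.1
  D: 137.9 − 1(62.22) = 75.68
  E: 0 + 1(62.22) = 62.22
  B: 0 + 1(62.22) = 62.22
Total out = 227.2 mol/s; y_B = 62.22 / 227.2 = 0.2738.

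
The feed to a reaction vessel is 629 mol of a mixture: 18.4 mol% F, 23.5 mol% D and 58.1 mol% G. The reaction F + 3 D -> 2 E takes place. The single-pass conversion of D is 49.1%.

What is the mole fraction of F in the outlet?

D reacted = 0.491 × 147.8 = 72.58 mol; ν_D = −3, so ξ = 72.58/3 = 24.19 mol.
Outlet amounts (n = n₀ + ν ξ):
  F: 115.7 − 1(24.19) = 91.54
  D: 147.8 − 3(24.19) = 75.24
  E: 0 + 2(24.19) = 48.38
  G: 365.4 (inert)
Total out = 580.6 mol; y_F = 91.54 / 580.6 = 0.1577.

0.158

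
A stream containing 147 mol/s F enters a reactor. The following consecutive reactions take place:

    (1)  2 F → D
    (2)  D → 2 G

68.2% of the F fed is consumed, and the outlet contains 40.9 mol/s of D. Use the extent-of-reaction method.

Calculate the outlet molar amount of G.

Conversion of F: F consumed = 2ξ₁ = 0.682 × 147 → ξ₁ = 50.13 mol/s.
D balance: n_D = 0 + 1ξ₁ − 1ξ₂ = 40.9 → ξ₂ = (1·50.13 − 40.9)/1 = 9.227 mol/s.
Outlet amounts (n = n₀ + Σ ν·ξ):
  F: 147 − 2(50.13) = 46.75
  D: 0 + 1(50.13) − 1(9.227) = 40.9
  G: 0 + 2(9.227) = 18.45

18.5 mol/s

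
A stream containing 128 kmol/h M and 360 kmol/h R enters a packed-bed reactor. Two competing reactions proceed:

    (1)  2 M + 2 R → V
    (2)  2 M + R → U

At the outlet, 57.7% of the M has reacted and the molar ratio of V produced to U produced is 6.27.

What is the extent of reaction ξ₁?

Conversion of M: M consumed = 0.577 × 128 = 73.86 kmol/h = 2ξ₁ + 2ξ₂.
Selectivity: 1ξ₁ / (1ξ₂) = 6.27 → ξ₁ = 6.27 ξ₂.
Substitute: (2·6.27 + 2) ξ₂ = 73.86 → ξ₂ = 5.08 kmol/h, ξ₁ = 31.85 kmol/h.
Outlet amounts (n = n₀ + Σ ν·ξ):
  M: 128 − 2(31.85) − 2(5.08) = 54.14
  R: 360 − 2(31.85) − 1(5.08) = 291.2
  V: 0 + 1(31.85) = 31.85
  U: 0 + 1(5.08) = 5.08

ξ₁ = 31.8 kmol/h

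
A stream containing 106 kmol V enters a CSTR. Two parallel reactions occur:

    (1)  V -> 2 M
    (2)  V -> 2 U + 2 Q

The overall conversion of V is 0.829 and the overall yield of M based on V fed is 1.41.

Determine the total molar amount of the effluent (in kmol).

220 kmol

Yield of M: 2ξ₁ / 106 = 1.41 → ξ₁ = 74.73 kmol.
Conversion of V: 1ξ₁ + 1ξ₂ = 0.829 × 106 = 87.87 → ξ₂ = 13.14 kmol.
Outlet amounts (n = n₀ + Σ ν·ξ):
  V: 106 − 1(74.73) − 1(13.14) = 18.13
  M: 0 + 2(74.73) = 149.5
  U: 0 + 2(13.14) = 26.29
  Q: 0 + 2(13.14) = 26.29
Total out = 18.13 + 149.5 + 26.29 + 26.29 = 220.2 kmol.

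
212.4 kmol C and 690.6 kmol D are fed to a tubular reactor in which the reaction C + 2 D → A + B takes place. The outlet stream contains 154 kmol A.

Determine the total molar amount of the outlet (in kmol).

For A: n = n₀ + 1ξ → 154 = 0 + 1ξ, giving ξ = 154 kmol.
Outlet amounts (n = n₀ + ν ξ):
  C: 212.4 − 1(154) = 58.4
  D: 690.6 − 2(154) = 382.6
  A: 0 + 1(154) = 154
  B: 0 + 1(154) = 154
Total out = 58.4 + 382.6 + 154 + 154 = 749 kmol.

749 kmol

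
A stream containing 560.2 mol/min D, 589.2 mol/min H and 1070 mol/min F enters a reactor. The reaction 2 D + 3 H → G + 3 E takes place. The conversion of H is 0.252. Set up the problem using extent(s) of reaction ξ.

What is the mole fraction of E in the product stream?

H reacted = 0.252 × 589.2 = 148.5 mol/min; ν_H = −3, so ξ = 148.5/3 = 49.49 mol/min.
Outlet amounts (n = n₀ + ν ξ):
  D: 560.2 − 2(49.49) = 461.2
  H: 589.2 − 3(49.49) = 440.7
  G: 0 + 1(49.49) = 49.49
  E: 0 + 3(49.49) = 148.5
  F: 1070 (inert)
Total out = 2170 mol/min; y_E = 148.5 / 2170 = 0.06843.

0.0684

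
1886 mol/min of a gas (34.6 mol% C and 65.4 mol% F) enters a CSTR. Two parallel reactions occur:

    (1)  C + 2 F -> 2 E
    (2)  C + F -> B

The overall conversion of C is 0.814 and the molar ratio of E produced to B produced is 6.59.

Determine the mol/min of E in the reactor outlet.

Conversion of C: C consumed = 0.814 × 652.6 = 531.2 mol/min = 1ξ₁ + 1ξ₂.
Selectivity: 2ξ₁ / (1ξ₂) = 6.59 → ξ₁ = 3.295 ξ₂.
Substitute: (1·3.295 + 1) ξ₂ = 531.2 → ξ₂ = 123.7 mol/min, ξ₁ = 407.5 mol/min.
Outlet amounts (n = n₀ + Σ ν·ξ):
  C: 652.6 − 1(407.5) − 1(123.7) = 121.4
  F: 1233 − 2(407.5) − 1(123.7) = 294.8
  E: 0 + 2(407.5) = 815
  B: 0 + 1(123.7) = 123.7

815 mol/min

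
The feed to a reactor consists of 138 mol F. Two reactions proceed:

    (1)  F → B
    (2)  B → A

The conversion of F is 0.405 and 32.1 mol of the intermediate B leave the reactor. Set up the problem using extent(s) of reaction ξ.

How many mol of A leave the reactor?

23.8 mol

Conversion of F: F consumed = 1ξ₁ = 0.405 × 138 → ξ₁ = 55.89 mol.
B balance: n_B = 0 + 1ξ₁ − 1ξ₂ = 32.1 → ξ₂ = (1·55.89 − 32.1)/1 = 23.79 mol.
Outlet amounts (n = n₀ + Σ ν·ξ):
  F: 138 − 1(55.89) = 82.11
  B: 0 + 1(55.89) − 1(23.79) = 32.1
  A: 0 + 1(23.79) = 23.79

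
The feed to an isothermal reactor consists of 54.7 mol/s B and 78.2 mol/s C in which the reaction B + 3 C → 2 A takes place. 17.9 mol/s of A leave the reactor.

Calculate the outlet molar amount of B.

45.8 mol/s

For A: n = n₀ + 2ξ → 17.9 = 0 + 2ξ, giving ξ = 8.95 mol/s.
Outlet amounts (n = n₀ + ν ξ):
  B: 54.7 − 1(8.95) = 45.75
  C: 78.2 − 3(8.95) = 51.35
  A: 0 + 2(8.95) = 17.9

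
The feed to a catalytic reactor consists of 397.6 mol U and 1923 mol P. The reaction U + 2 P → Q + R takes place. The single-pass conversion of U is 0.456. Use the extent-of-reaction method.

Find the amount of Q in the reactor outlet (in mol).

181 mol

U reacted = 0.456 × 397.6 = 181.3 mol; ν_U = −1, so ξ = 181.3/1 = 181.3 mol.
Outlet amounts (n = n₀ + ν ξ):
  U: 397.6 − 1(181.3) = 216.3
  P: 1923 − 2(181.3) = 1560
  Q: 0 + 1(181.3) = 181.3
  R: 0 + 1(181.3) = 181.3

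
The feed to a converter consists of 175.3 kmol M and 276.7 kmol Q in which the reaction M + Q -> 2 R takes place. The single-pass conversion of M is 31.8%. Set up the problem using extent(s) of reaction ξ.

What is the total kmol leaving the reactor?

M reacted = 0.318 × 175.3 = 55.75 kmol; ν_M = −1, so ξ = 55.75/1 = 55.75 kmol.
Outlet amounts (n = n₀ + ν ξ):
  M: 175.3 − 1(55.75) = 119.6
  Q: 276.7 − 1(55.75) = 221
  R: 0 + 2(55.75) = 111.5
Total out = 119.6 + 221 + 111.5 = 452 kmol.

452 kmol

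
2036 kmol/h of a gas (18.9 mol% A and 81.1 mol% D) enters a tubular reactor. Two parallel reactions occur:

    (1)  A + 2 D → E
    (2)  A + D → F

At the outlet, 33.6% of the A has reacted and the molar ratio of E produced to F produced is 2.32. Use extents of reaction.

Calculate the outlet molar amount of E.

90.4 kmol/h

Conversion of A: A consumed = 0.336 × 384.8 = 129.3 kmol/h = 1ξ₁ + 1ξ₂.
Selectivity: 1ξ₁ / (1ξ₂) = 2.32 → ξ₁ = 2.32 ξ₂.
Substitute: (1·2.32 + 1) ξ₂ = 129.3 → ξ₂ = 38.94 kmol/h, ξ₁ = 90.35 kmol/h.
Outlet amounts (n = n₀ + Σ ν·ξ):
  A: 384.8 − 1(90.35) − 1(38.94) = 255.5
  D: 1651 − 2(90.35) − 1(38.94) = 1432
  E: 0 + 1(90.35) = 90.35
  F: 0 + 1(38.94) = 38.94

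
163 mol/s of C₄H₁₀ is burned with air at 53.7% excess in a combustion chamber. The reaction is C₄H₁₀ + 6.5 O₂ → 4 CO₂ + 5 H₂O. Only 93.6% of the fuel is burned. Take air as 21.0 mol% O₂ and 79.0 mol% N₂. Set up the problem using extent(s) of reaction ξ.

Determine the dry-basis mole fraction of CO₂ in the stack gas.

0.0827

Stoichiometric O₂ = 6.5 × 163 = 1060 mol/s; O₂ fed = 1060 × 1.537 = 1628 mol/s.
N₂ fed = 1628 × 79/21 = 6126 mol/s.
Fuel reacted = 0.936 × 163 → ξ = 152.6 mol/s.
Outlet (n = n₀ + ν ξ):
  C₄H₁₀: 163 − 1(152.6) = 10.43
  O₂: 1628 − 6.5(152.6) = 636.8
  N₂: 6126 (inert)
  CO₂: 0 + 4(152.6) = 610.3
  H₂O: 0 + 5(152.6) = 762.8
Dry total = 7384 mol/s; y_CO₂ (dry) = 610.3 / 7384 = 0.08265.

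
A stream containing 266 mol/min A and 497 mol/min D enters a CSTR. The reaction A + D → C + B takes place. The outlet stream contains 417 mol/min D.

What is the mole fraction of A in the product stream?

For D: n = n₀ − 1ξ → 417 = 497 − 1ξ, giving ξ = 80 mol/min.
Outlet amounts (n = n₀ + ν ξ):
  A: 266 − 1(80) = 186
  D: 497 − 1(80) = 417
  C: 0 + 1(80) = 80
  B: 0 + 1(80) = 80
Total out = 763 mol/min; y_A = 186 / 763 = 0.2438.

0.244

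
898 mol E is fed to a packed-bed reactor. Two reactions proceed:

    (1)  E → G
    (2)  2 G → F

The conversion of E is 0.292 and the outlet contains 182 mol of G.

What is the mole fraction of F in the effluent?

Conversion of E: E consumed = 1ξ₁ = 0.292 × 898 → ξ₁ = 262.2 mol.
G balance: n_G = 0 + 1ξ₁ − 2ξ₂ = 182 → ξ₂ = (1·262.2 − 182)/2 = 40.11 mol.
Outlet amounts (n = n₀ + Σ ν·ξ):
  E: 898 − 1(262.2) = 635.8
  G: 0 + 1(262.2) − 2(40.11) = 182
  F: 0 + 1(40.11) = 40.11
Total out = 857.9 mol; y_F = 40.11 / 857.9 = 0.04675.

0.0468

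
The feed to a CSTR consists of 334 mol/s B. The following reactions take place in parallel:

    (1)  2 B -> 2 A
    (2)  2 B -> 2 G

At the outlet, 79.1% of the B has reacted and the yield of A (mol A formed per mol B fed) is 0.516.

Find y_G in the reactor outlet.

0.275

Yield of A: 2ξ₁ / 334 = 0.516 → ξ₁ = 86.17 mol/s.
Conversion of B: 2ξ₁ + 2ξ₂ = 0.791 × 334 = 264.2 → ξ₂ = 45.93 mol/s.
Outlet amounts (n = n₀ + Σ ν·ξ):
  B: 334 − 2(86.17) − 2(45.93) = 69.81
  A: 0 + 2(86.17) = 172.3
  G: 0 + 2(45.93) = 91.85
Total out = 334 mol/s; y_G = 91.85 / 334 = 0.275.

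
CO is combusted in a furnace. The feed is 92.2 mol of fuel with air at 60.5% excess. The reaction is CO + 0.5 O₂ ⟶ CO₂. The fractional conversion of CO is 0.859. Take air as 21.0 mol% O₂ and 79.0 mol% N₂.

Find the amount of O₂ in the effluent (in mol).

Stoichiometric O₂ = 0.5 × 92.2 = 46.1 mol; O₂ fed = 46.1 × 1.605 = 73.99 mol.
N₂ fed = 73.99 × 79/21 = 278.3 mol.
Fuel reacted = 0.859 × 92.2 → ξ = 79.2 mol.
Outlet (n = n₀ + ν ξ):
  CO: 92.2 − 1(79.2) = 13
  O₂: 73.99 − 0.5(79.2) = 34.39
  N₂: 278.3 (inert)
  CO₂: 0 + 1(79.2) = 79.2

34.4 mol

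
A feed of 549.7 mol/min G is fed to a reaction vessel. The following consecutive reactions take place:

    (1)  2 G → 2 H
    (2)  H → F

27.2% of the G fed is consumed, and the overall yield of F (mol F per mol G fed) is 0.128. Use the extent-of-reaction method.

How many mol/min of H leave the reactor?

79.2 mol/min

Conversion of G: G consumed = 2ξ₁ = 0.272 × 549.7 → ξ₁ = 74.76 mol/min.
Yield of F: 1ξ₂ / 549.7 = 0.128 → ξ₂ = 70.36 mol/min.
Outlet amounts (n = n₀ + Σ ν·ξ):
  G: 549.7 − 2(74.76) = 400.2
  H: 0 + 2(74.76) − 1(70.36) = 79.16
  F: 0 + 1(70.36) = 70.36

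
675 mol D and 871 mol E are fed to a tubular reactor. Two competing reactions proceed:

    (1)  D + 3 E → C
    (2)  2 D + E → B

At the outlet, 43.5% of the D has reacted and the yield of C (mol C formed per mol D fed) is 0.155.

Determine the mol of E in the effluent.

Yield of C: 1ξ₁ / 675 = 0.155 → ξ₁ = 104.6 mol.
Conversion of D: 1ξ₁ + 2ξ₂ = 0.435 × 675 = 293.6 → ξ₂ = 94.5 mol.
Outlet amounts (n = n₀ + Σ ν·ξ):
  D: 675 − 1(104.6) − 2(94.5) = 381.4
  E: 871 − 3(104.6) − 1(94.5) = 462.6
  C: 0 + 1(104.6) = 104.6
  B: 0 + 1(94.5) = 94.5

463 mol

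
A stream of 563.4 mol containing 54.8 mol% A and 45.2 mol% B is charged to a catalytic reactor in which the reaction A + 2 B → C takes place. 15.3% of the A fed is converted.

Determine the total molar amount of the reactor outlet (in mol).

A reacted = 0.153 × 308.7 = 47.24 mol; ν_A = −1, so ξ = 47.24/1 = 47.24 mol.
Outlet amounts (n = n₀ + ν ξ):
  A: 308.7 − 1(47.24) = 261.5
  B: 254.7 − 2(47.24) = 160.2
  C: 0 + 1(47.24) = 47.24
Total out = 261.5 + 160.2 + 47.24 = 468.9 mol.

469 mol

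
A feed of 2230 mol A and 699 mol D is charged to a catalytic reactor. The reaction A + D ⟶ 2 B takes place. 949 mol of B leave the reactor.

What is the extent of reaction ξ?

For B: n = n₀ + 2ξ → 949 = 0 + 2ξ, giving ξ = 474.5 mol.
Outlet amounts (n = n₀ + ν ξ):
  A: 2230 − 1(474.5) = 1756
  D: 699 − 1(474.5) = 224.5
  B: 0 + 2(474.5) = 949

ξ = 474 mol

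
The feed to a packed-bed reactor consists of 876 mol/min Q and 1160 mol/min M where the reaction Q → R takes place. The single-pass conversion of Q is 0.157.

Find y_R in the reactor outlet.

0.0676

Q reacted = 0.157 × 876 = 137.5 mol/min; ν_Q = −1, so ξ = 137.5/1 = 137.5 mol/min.
Outlet amounts (n = n₀ + ν ξ):
  Q: 876 − 1(137.5) = 738.5
  R: 0 + 1(137.5) = 137.5
  M: 1160 (inert)
Total out = 2036 mol/min; y_R = 137.5 / 2036 = 0.06755.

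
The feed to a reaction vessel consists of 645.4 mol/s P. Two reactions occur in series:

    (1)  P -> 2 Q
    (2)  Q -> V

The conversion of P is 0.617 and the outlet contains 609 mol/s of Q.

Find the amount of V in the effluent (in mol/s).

Conversion of P: P consumed = 1ξ₁ = 0.617 × 645.4 → ξ₁ = 398.2 mol/s.
Q balance: n_Q = 0 + 2ξ₁ − 1ξ₂ = 609 → ξ₂ = (2·398.2 − 609)/1 = 187.4 mol/s.
Outlet amounts (n = n₀ + Σ ν·ξ):
  P: 645.4 − 1(398.2) = 247.2
  Q: 0 + 2(398.2) − 1(187.4) = 609
  V: 0 + 1(187.4) = 187.4

187 mol/s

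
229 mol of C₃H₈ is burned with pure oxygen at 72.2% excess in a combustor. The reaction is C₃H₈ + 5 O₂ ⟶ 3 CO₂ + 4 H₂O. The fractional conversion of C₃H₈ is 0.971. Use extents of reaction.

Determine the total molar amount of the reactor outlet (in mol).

2420 mol

Stoichiometric O₂ = 5 × 229 = 1145 mol; O₂ fed = 1145 × 1.722 = 1972 mol.
Fuel reacted = 0.971 × 229 → ξ = 222.4 mol.
Outlet (n = n₀ + ν ξ):
  C₃H₈: 229 − 1(222.4) = 6.641
  O₂: 1972 − 5(222.4) = 859.9
  CO₂: 0 + 3(222.4) = 667.1
  H₂O: 0 + 4(222.4) = 889.4
Total out = 6.641 + 859.9 + 667.1 + 889.4 = 2423 mol.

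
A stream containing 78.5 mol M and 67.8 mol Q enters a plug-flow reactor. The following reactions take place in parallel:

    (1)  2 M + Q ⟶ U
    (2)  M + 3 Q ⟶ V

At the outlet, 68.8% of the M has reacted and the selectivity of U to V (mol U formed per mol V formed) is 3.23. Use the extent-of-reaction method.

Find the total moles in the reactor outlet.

Conversion of M: M consumed = 0.688 × 78.5 = 54.01 mol = 2ξ₁ + 1ξ₂.
Selectivity: 1ξ₁ / (1ξ₂) = 3.23 → ξ₁ = 3.23 ξ₂.
Substitute: (2·3.23 + 1) ξ₂ = 54.01 → ξ₂ = 7.24 mol, ξ₁ = 23.38 mol.
Outlet amounts (n = n₀ + Σ ν·ξ):
  M: 78.5 − 2(23.38) − 1(7.24) = 24.49
  Q: 67.8 − 1(23.38) − 3(7.24) = 22.7
  U: 0 + 1(23.38) = 23.38
  V: 0 + 1(7.24) = 7.24
Total out = 24.49 + 22.7 + 23.38 + 7.24 = 77.81 mol.

77.8 mol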